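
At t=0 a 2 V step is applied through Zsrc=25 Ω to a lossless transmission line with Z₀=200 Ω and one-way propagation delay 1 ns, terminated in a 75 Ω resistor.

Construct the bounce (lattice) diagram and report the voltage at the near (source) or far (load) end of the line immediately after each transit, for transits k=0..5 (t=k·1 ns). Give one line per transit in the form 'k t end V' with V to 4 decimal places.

0 0 source 1.7778
1 1 load 0.9697
2 2 source 1.5982
3 3 load 1.3125
4 4 source 1.5347
5 5 load 1.4337

Γ_L=-0.454545, Γ_S=-0.777778; launch V₁=2·200/225=1.777778
k=0 src: V=1.7778
k=1 load: inc=1.777778, refl=1.777778·-0.454545=-0.8081; V=0.000000+1.777778+-0.808081=0.9697
k=2 src: inc=-0.808081, refl=-0.808081·-0.777778=0.6285; V=1.777778+-0.808081+0.628507=1.5982
k=3 load: inc=0.628507, refl=0.628507·-0.454545=-0.2857; V=0.969697+0.628507+-0.285685=1.3125
k=4 src: inc=-0.285685, refl=-0.285685·-0.777778=0.2222; V=1.598204+-0.285685+0.222200=1.5347
k=5 load: inc=0.222200, refl=0.222200·-0.454545=-0.1010; V=1.312519+0.222200+-0.101000=1.4337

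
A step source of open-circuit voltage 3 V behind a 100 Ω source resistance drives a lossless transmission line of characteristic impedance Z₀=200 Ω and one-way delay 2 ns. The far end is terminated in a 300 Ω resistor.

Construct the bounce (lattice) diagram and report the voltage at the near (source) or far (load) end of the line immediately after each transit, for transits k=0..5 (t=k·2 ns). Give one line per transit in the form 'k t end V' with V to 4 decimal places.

Γ_L=0.200000, Γ_S=-0.333333; launch V₁=3·200/300=2.000000
k=0 src: V=2.0000
k=1 load: inc=2.000000, refl=2.000000·0.200000=0.4000; V=0.000000+2.000000+0.400000=2.4000
k=2 src: inc=0.400000, refl=0.400000·-0.333333=-0.1333; V=2.000000+0.400000+-0.133333=2.2667
k=3 load: inc=-0.133333, refl=-0.133333·0.200000=-0.0267; V=2.400000+-0.133333+-0.026667=2.2400
k=4 src: inc=-0.026667, refl=-0.026667·-0.333333=0.0089; V=2.266667+-0.026667+0.008889=2.2489
k=5 load: inc=0.008889, refl=0.008889·0.200000=0.0018; V=2.240000+0.008889+0.001778=2.2507

0 0 source 2.0000
1 2 load 2.4000
2 4 source 2.2667
3 6 load 2.2400
4 8 source 2.2489
5 10 load 2.2507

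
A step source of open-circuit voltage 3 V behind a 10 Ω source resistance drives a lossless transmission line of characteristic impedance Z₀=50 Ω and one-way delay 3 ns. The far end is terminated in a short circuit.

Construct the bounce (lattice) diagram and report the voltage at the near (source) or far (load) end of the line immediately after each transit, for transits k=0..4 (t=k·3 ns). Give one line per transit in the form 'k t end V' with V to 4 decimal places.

Γ_L=-1.000000, Γ_S=-0.666667; launch V₁=3·50/60=2.500000
k=0 src: V=2.5000
k=1 load: inc=2.500000, refl=2.500000·-1.000000=-2.5000; V=0.000000+2.500000+-2.500000=0.0000
k=2 src: inc=-2.500000, refl=-2.500000·-0.666667=1.6667; V=2.500000+-2.500000+1.666667=1.6667
k=3 load: inc=1.666667, refl=1.666667·-1.000000=-1.6667; V=0.000000+1.666667+-1.666667=0.0000
k=4 src: inc=-1.666667, refl=-1.666667·-0.666667=1.1111; V=1.666667+-1.666667+1.111111=1.1111

0 0 source 2.5000
1 3 load 0.0000
2 6 source 1.6667
3 9 load 0.0000
4 12 source 1.1111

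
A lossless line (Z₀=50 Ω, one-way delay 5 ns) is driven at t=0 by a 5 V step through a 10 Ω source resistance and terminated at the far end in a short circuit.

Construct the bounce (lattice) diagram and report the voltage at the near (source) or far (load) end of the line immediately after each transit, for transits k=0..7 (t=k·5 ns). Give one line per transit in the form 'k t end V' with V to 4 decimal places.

0 0 source 4.1667
1 5 load 0.0000
2 10 source 2.7778
3 15 load 0.0000
4 20 source 1.8519
5 25 load 0.0000
6 30 source 1.2346
7 35 load 0.0000

Γ_L=-1.000000, Γ_S=-0.666667; launch V₁=5·50/60=4.166667
k=0 src: V=4.1667
k=1 load: inc=4.166667, refl=4.166667·-1.000000=-4.1667; V=0.000000+4.166667+-4.166667=0.0000
k=2 src: inc=-4.166667, refl=-4.166667·-0.666667=2.7778; V=4.166667+-4.166667+2.777778=2.7778
k=3 load: inc=2.777778, refl=2.777778·-1.000000=-2.7778; V=0.000000+2.777778+-2.777778=0.0000
k=4 src: inc=-2.777778, refl=-2.777778·-0.666667=1.8519; V=2.777778+-2.777778+1.851852=1.8519
k=5 load: inc=1.851852, refl=1.851852·-1.000000=-1.8519; V=0.000000+1.851852+-1.851852=0.0000
k=6 src: inc=-1.851852, refl=-1.851852·-0.666667=1.2346; V=1.851852+-1.851852+1.234568=1.2346
k=7 load: inc=1.234568, refl=1.234568·-1.000000=-1.2346; V=0.000000+1.234568+-1.234568=0.0000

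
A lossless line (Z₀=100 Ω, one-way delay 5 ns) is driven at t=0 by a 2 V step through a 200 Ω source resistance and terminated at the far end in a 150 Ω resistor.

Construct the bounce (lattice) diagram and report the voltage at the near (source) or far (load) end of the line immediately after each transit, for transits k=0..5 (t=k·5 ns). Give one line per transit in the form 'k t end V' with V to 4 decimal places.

0 0 source 0.6667
1 5 load 0.8000
2 10 source 0.8444
3 15 load 0.8533
4 20 source 0.8563
5 25 load 0.8569

Γ_L=0.200000, Γ_S=0.333333; launch V₁=2·100/300=0.666667
k=0 src: V=0.6667
k=1 load: inc=0.666667, refl=0.666667·0.200000=0.1333; V=0.000000+0.666667+0.133333=0.8000
k=2 src: inc=0.133333, refl=0.133333·0.333333=0.0444; V=0.666667+0.133333+0.044444=0.8444
k=3 load: inc=0.044444, refl=0.044444·0.200000=0.0089; V=0.800000+0.044444+0.008889=0.8533
k=4 src: inc=0.008889, refl=0.008889·0.333333=0.0030; V=0.844444+0.008889+0.002963=0.8563
k=5 load: inc=0.002963, refl=0.002963·0.200000=0.0006; V=0.853333+0.002963+0.000593=0.8569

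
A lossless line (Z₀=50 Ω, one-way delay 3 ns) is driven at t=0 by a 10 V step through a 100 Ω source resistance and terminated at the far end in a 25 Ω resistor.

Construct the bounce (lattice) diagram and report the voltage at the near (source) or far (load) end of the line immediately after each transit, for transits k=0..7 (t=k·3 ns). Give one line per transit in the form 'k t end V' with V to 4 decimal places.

Γ_L=-0.333333, Γ_S=0.333333; launch V₁=10·50/150=3.333333
k=0 src: V=3.3333
k=1 load: inc=3.333333, refl=3.333333·-0.333333=-1.1111; V=0.000000+3.333333+-1.111111=2.2222
k=2 src: inc=-1.111111, refl=-1.111111·0.333333=-0.3704; V=3.333333+-1.111111+-0.370370=1.8519
k=3 load: inc=-0.370370, refl=-0.370370·-0.333333=0.1235; V=2.222222+-0.370370+0.123457=1.9753
k=4 src: inc=0.123457, refl=0.123457·0.333333=0.0412; V=1.851852+0.123457+0.041152=2.0165
k=5 load: inc=0.041152, refl=0.041152·-0.333333=-0.0137; V=1.975309+0.041152+-0.013717=2.0027
k=6 src: inc=-0.013717, refl=-0.013717·0.333333=-0.0046; V=2.016461+-0.013717+-0.004572=1.9982
k=7 load: inc=-0.004572, refl=-0.004572·-0.333333=0.0015; V=2.002743+-0.004572+0.001524=1.9997

0 0 source 3.3333
1 3 load 2.2222
2 6 source 1.8519
3 9 load 1.9753
4 12 source 2.0165
5 15 load 2.0027
6 18 source 1.9982
7 21 load 1.9997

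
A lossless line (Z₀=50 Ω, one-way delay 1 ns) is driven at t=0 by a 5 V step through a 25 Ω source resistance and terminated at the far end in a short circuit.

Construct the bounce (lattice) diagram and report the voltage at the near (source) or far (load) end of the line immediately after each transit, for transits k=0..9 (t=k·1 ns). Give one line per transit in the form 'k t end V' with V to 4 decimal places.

0 0 source 3.3333
1 1 load 0.0000
2 2 source 1.1111
3 3 load 0.0000
4 4 source 0.3704
5 5 load 0.0000
6 6 source 0.1235
7 7 load 0.0000
8 8 source 0.0412
9 9 load 0.0000

Γ_L=-1.000000, Γ_S=-0.333333; launch V₁=5·50/75=3.333333
k=0 src: V=3.3333
k=1 load: inc=3.333333, refl=3.333333·-1.000000=-3.3333; V=0.000000+3.333333+-3.333333=0.0000
k=2 src: inc=-3.333333, refl=-3.333333·-0.333333=1.1111; V=3.333333+-3.333333+1.111111=1.1111
k=3 load: inc=1.111111, refl=1.111111·-1.000000=-1.1111; V=0.000000+1.111111+-1.111111=0.0000
k=4 src: inc=-1.111111, refl=-1.111111·-0.333333=0.3704; V=1.111111+-1.111111+0.370370=0.3704
k=5 load: inc=0.370370, refl=0.370370·-1.000000=-0.3704; V=0.000000+0.370370+-0.370370=0.0000
k=6 src: inc=-0.370370, refl=-0.370370·-0.333333=0.1235; V=0.370370+-0.370370+0.123457=0.1235
k=7 load: inc=0.123457, refl=0.123457·-1.000000=-0.1235; V=0.000000+0.123457+-0.123457=0.0000
k=8 src: inc=-0.123457, refl=-0.123457·-0.333333=0.0412; V=0.123457+-0.123457+0.041152=0.0412
k=9 load: inc=0.041152, refl=0.041152·-1.000000=-0.0412; V=0.000000+0.041152+-0.041152=0.0000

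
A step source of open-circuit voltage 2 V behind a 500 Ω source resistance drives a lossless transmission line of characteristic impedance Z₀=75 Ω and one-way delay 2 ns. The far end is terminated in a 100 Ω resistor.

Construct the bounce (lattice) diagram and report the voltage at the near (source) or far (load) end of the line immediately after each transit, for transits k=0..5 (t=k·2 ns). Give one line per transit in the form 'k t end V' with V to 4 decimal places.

Γ_L=0.142857, Γ_S=0.739130; launch V₁=2·75/575=0.260870
k=0 src: V=0.2609
k=1 load: inc=0.260870, refl=0.260870·0.142857=0.0373; V=0.000000+0.260870+0.037267=0.2981
k=2 src: inc=0.037267, refl=0.037267·0.739130=0.0275; V=0.260870+0.037267+0.027545=0.3257
k=3 load: inc=0.027545, refl=0.027545·0.142857=0.0039; V=0.298137+0.027545+0.003935=0.3296
k=4 src: inc=0.003935, refl=0.003935·0.739130=0.0029; V=0.325682+0.003935+0.002909=0.3325
k=5 load: inc=0.002909, refl=0.002909·0.142857=0.0004; V=0.329617+0.002909+0.000416=0.3329

0 0 source 0.2609
1 2 load 0.2981
2 4 source 0.3257
3 6 load 0.3296
4 8 source 0.3325
5 10 load 0.3329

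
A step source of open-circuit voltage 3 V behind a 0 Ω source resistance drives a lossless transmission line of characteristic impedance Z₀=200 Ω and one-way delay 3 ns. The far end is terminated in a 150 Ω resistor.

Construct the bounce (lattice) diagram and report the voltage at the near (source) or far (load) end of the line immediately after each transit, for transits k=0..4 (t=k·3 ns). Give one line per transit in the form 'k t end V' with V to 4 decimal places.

Γ_L=-0.142857, Γ_S=-1.000000; launch V₁=3·200/200=3.000000
k=0 src: V=3.0000
k=1 load: inc=3.000000, refl=3.000000·-0.142857=-0.4286; V=0.000000+3.000000+-0.428571=2.5714
k=2 src: inc=-0.428571, refl=-0.428571·-1.000000=0.4286; V=3.000000+-0.428571+0.428571=3.0000
k=3 load: inc=0.428571, refl=0.428571·-0.142857=-0.0612; V=2.571429+0.428571+-0.061224=2.9388
k=4 src: inc=-0.061224, refl=-0.061224·-1.000000=0.0612; V=3.000000+-0.061224+0.061224=3.0000

0 0 source 3.0000
1 3 load 2.5714
2 6 source 3.0000
3 9 load 2.9388
4 12 source 3.0000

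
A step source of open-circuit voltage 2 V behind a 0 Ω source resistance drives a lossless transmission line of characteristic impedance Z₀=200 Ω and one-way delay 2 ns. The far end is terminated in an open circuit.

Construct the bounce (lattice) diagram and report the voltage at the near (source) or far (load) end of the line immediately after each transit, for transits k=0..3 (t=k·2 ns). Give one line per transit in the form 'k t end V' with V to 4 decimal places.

0 0 source 2.0000
1 2 load 4.0000
2 4 source 2.0000
3 6 load 0.0000

Γ_L=1.000000, Γ_S=-1.000000; launch V₁=2·200/200=2.000000
k=0 src: V=2.0000
k=1 load: inc=2.000000, refl=2.000000·1.000000=2.0000; V=0.000000+2.000000+2.000000=4.0000
k=2 src: inc=2.000000, refl=2.000000·-1.000000=-2.0000; V=2.000000+2.000000+-2.000000=2.0000
k=3 load: inc=-2.000000, refl=-2.000000·1.000000=-2.0000; V=4.000000+-2.000000+-2.000000=0.0000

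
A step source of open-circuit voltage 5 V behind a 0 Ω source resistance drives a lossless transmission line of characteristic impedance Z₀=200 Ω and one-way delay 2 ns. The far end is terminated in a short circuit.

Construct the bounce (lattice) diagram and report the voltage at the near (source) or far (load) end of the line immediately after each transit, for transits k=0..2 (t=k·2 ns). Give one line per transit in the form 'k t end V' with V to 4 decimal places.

0 0 source 5.0000
1 2 load 0.0000
2 4 source 5.0000

Γ_L=-1.000000, Γ_S=-1.000000; launch V₁=5·200/200=5.000000
k=0 src: V=5.0000
k=1 load: inc=5.000000, refl=5.000000·-1.000000=-5.0000; V=0.000000+5.000000+-5.000000=0.0000
k=2 src: inc=-5.000000, refl=-5.000000·-1.000000=5.0000; V=5.000000+-5.000000+5.000000=5.0000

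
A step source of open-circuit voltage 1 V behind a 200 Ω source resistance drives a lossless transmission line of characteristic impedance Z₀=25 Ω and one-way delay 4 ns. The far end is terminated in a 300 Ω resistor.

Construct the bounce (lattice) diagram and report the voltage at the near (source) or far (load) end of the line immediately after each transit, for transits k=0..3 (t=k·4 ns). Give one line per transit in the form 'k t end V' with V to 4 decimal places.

Γ_L=0.846154, Γ_S=0.777778; launch V₁=1·25/225=0.111111
k=0 src: V=0.1111
k=1 load: inc=0.111111, refl=0.111111·0.846154=0.0940; V=0.000000+0.111111+0.094017=0.2051
k=2 src: inc=0.094017, refl=0.094017·0.777778=0.0731; V=0.111111+0.094017+0.073124=0.2783
k=3 load: inc=0.073124, refl=0.073124·0.846154=0.0619; V=0.205128+0.073124+0.061874=0.3401

0 0 source 0.1111
1 4 load 0.2051
2 8 source 0.2783
3 12 load 0.3401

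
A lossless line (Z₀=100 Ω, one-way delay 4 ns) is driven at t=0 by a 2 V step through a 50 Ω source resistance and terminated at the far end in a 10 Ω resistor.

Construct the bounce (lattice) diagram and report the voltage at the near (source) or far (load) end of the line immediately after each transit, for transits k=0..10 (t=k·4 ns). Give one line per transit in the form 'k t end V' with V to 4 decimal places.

Γ_L=-0.818182, Γ_S=-0.333333; launch V₁=2·100/150=1.333333
k=0 src: V=1.3333
k=1 load: inc=1.333333, refl=1.333333·-0.818182=-1.0909; V=0.000000+1.333333+-1.090909=0.2424
k=2 src: inc=-1.090909, refl=-1.090909·-0.333333=0.3636; V=1.333333+-1.090909+0.363636=0.6061
k=3 load: inc=0.363636, refl=0.363636·-0.818182=-0.2975; V=0.242424+0.363636+-0.297521=0.3085
k=4 src: inc=-0.297521, refl=-0.297521·-0.333333=0.0992; V=0.606061+-0.297521+0.099174=0.4077
k=5 load: inc=0.099174, refl=0.099174·-0.818182=-0.0811; V=0.308540+0.099174+-0.081142=0.3266
k=6 src: inc=-0.081142, refl=-0.081142·-0.333333=0.0270; V=0.407713+-0.081142+0.027047=0.3536
k=7 load: inc=0.027047, refl=0.027047·-0.818182=-0.0221; V=0.326572+0.027047+-0.022130=0.3315
k=8 src: inc=-0.022130, refl=-0.022130·-0.333333=0.0074; V=0.353619+-0.022130+0.007377=0.3389
k=9 load: inc=0.007377, refl=0.007377·-0.818182=-0.0060; V=0.331489+0.007377+-0.006035=0.3328
k=10 src: inc=-0.006035, refl=-0.006035·-0.333333=0.0020; V=0.338866+-0.006035+0.002012=0.3348

0 0 source 1.3333
1 4 load 0.2424
2 8 source 0.6061
3 12 load 0.3085
4 16 source 0.4077
5 20 load 0.3266
6 24 source 0.3536
7 28 load 0.3315
8 32 source 0.3389
9 36 load 0.3328
10 40 source 0.3348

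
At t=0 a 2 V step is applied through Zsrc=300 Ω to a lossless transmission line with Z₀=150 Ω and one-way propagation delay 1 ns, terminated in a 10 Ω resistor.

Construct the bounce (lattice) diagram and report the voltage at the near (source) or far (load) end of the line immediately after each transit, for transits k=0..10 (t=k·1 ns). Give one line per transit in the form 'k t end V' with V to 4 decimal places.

0 0 source 0.6667
1 1 load 0.0833
2 2 source -0.1111
3 3 load 0.0590
4 4 source 0.1157
5 5 load 0.0661
6 6 source 0.0496
7 7 load 0.0640
8 8 source 0.0689
9 9 load 0.0647
10 10 source 0.0632

Γ_L=-0.875000, Γ_S=0.333333; launch V₁=2·150/450=0.666667
k=0 src: V=0.6667
k=1 load: inc=0.666667, refl=0.666667·-0.875000=-0.5833; V=0.000000+0.666667+-0.583333=0.0833
k=2 src: inc=-0.583333, refl=-0.583333·0.333333=-0.1944; V=0.666667+-0.583333+-0.194444=-0.1111
k=3 load: inc=-0.194444, refl=-0.194444·-0.875000=0.1701; V=0.083333+-0.194444+0.170139=0.0590
k=4 src: inc=0.170139, refl=0.170139·0.333333=0.0567; V=-0.111111+0.170139+0.056713=0.1157
k=5 load: inc=0.056713, refl=0.056713·-0.875000=-0.0496; V=0.059028+0.056713+-0.049624=0.0661
k=6 src: inc=-0.049624, refl=-0.049624·0.333333=-0.0165; V=0.115741+-0.049624+-0.016541=0.0496
k=7 load: inc=-0.016541, refl=-0.016541·-0.875000=0.0145; V=0.066117+-0.016541+0.014474=0.0640
k=8 src: inc=0.014474, refl=0.014474·0.333333=0.0048; V=0.049576+0.014474+0.004825=0.0689
k=9 load: inc=0.004825, refl=0.004825·-0.875000=-0.0042; V=0.064049+0.004825+-0.004221=0.0647
k=10 src: inc=-0.004221, refl=-0.004221·0.333333=-0.0014; V=0.068874+-0.004221+-0.001407=0.0632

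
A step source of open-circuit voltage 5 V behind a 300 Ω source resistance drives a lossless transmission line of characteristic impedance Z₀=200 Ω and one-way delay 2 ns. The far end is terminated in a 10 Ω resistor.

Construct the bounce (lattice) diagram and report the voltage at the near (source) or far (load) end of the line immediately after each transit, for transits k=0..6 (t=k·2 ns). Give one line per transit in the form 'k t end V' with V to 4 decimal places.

0 0 source 2.0000
1 2 load 0.1905
2 4 source -0.1714
3 6 load 0.1560
4 8 source 0.2215
5 10 load 0.1622
6 12 source 0.1504

Γ_L=-0.904762, Γ_S=0.200000; launch V₁=5·200/500=2.000000
k=0 src: V=2.0000
k=1 load: inc=2.000000, refl=2.000000·-0.904762=-1.8095; V=0.000000+2.000000+-1.809524=0.1905
k=2 src: inc=-1.809524, refl=-1.809524·0.200000=-0.3619; V=2.000000+-1.809524+-0.361905=-0.1714
k=3 load: inc=-0.361905, refl=-0.361905·-0.904762=0.3274; V=0.190476+-0.361905+0.327438=0.1560
k=4 src: inc=0.327438, refl=0.327438·0.200000=0.0655; V=-0.171429+0.327438+0.065488=0.2215
k=5 load: inc=0.065488, refl=0.065488·-0.904762=-0.0593; V=0.156009+0.065488+-0.059251=0.1622
k=6 src: inc=-0.059251, refl=-0.059251·0.200000=-0.0119; V=0.221497+-0.059251+-0.011850=0.1504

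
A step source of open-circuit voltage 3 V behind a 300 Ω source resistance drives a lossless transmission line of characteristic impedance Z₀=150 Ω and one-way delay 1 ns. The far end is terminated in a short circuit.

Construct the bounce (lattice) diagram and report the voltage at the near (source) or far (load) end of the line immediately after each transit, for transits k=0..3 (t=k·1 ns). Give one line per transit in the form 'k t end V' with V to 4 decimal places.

Γ_L=-1.000000, Γ_S=0.333333; launch V₁=3·150/450=1.000000
k=0 src: V=1.0000
k=1 load: inc=1.000000, refl=1.000000·-1.000000=-1.0000; V=0.000000+1.000000+-1.000000=0.0000
k=2 src: inc=-1.000000, refl=-1.000000·0.333333=-0.3333; V=1.000000+-1.000000+-0.333333=-0.3333
k=3 load: inc=-0.333333, refl=-0.333333·-1.000000=0.3333; V=0.000000+-0.333333+0.333333=0.0000

0 0 source 1.0000
1 1 load 0.0000
2 2 source -0.3333
3 3 load 0.0000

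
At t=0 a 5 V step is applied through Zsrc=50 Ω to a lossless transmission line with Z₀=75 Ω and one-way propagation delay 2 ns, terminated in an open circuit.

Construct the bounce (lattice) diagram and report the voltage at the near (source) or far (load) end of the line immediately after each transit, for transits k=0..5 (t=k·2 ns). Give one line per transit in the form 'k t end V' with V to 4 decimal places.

Γ_L=1.000000, Γ_S=-0.200000; launch V₁=5·75/125=3.000000
k=0 src: V=3.0000
k=1 load: inc=3.000000, refl=3.000000·1.000000=3.0000; V=0.000000+3.000000+3.000000=6.0000
k=2 src: inc=3.000000, refl=3.000000·-0.200000=-0.6000; V=3.000000+3.000000+-0.600000=5.4000
k=3 load: inc=-0.600000, refl=-0.600000·1.000000=-0.6000; V=6.000000+-0.600000+-0.600000=4.8000
k=4 src: inc=-0.600000, refl=-0.600000·-0.200000=0.1200; V=5.400000+-0.600000+0.120000=4.9200
k=5 load: inc=0.120000, refl=0.120000·1.000000=0.1200; V=4.800000+0.120000+0.120000=5.0400

0 0 source 3.0000
1 2 load 6.0000
2 4 source 5.4000
3 6 load 4.8000
4 8 source 4.9200
5 10 load 5.0400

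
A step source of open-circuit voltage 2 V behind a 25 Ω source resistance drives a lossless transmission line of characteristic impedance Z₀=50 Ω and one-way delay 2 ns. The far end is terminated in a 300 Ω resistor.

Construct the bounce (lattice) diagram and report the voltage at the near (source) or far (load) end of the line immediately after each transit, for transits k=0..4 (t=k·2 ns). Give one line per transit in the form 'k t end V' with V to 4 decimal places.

0 0 source 1.3333
1 2 load 2.2857
2 4 source 1.9683
3 6 load 1.7415
4 8 source 1.8171

Γ_L=0.714286, Γ_S=-0.333333; launch V₁=2·50/75=1.333333
k=0 src: V=1.3333
k=1 load: inc=1.333333, refl=1.333333·0.714286=0.9524; V=0.000000+1.333333+0.952381=2.2857
k=2 src: inc=0.952381, refl=0.952381·-0.333333=-0.3175; V=1.333333+0.952381+-0.317460=1.9683
k=3 load: inc=-0.317460, refl=-0.317460·0.714286=-0.2268; V=2.285714+-0.317460+-0.226757=1.7415
k=4 src: inc=-0.226757, refl=-0.226757·-0.333333=0.0756; V=1.968254+-0.226757+0.075586=1.8171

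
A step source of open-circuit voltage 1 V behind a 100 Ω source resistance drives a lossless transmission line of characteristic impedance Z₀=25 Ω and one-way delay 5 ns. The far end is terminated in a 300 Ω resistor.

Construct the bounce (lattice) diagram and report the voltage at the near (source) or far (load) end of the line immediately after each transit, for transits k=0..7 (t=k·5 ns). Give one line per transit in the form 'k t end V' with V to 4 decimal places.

Γ_L=0.846154, Γ_S=0.600000; launch V₁=1·25/125=0.200000
k=0 src: V=0.2000
k=1 load: inc=0.200000, refl=0.200000·0.846154=0.1692; V=0.000000+0.200000+0.169231=0.3692
k=2 src: inc=0.169231, refl=0.169231·0.600000=0.1015; V=0.200000+0.169231+0.101538=0.4708
k=3 load: inc=0.101538, refl=0.101538·0.846154=0.0859; V=0.369231+0.101538+0.085917=0.5567
k=4 src: inc=0.085917, refl=0.085917·0.600000=0.0516; V=0.470769+0.085917+0.051550=0.6082
k=5 load: inc=0.051550, refl=0.051550·0.846154=0.0436; V=0.556686+0.051550+0.043619=0.6519
k=6 src: inc=0.043619, refl=0.043619·0.600000=0.0262; V=0.608237+0.043619+0.026172=0.6780
k=7 load: inc=0.026172, refl=0.026172·0.846154=0.0221; V=0.651856+0.026172+0.022145=0.7002

0 0 source 0.2000
1 5 load 0.3692
2 10 source 0.4708
3 15 load 0.5567
4 20 source 0.6082
5 25 load 0.6519
6 30 source 0.6780
7 35 load 0.7002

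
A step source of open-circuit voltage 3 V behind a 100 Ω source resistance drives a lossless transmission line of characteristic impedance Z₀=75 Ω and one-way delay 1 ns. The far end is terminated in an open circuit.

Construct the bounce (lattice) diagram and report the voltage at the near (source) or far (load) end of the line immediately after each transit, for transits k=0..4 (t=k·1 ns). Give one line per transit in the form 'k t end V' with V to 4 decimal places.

Γ_L=1.000000, Γ_S=0.142857; launch V₁=3·75/175=1.285714
k=0 src: V=1.2857
k=1 load: inc=1.285714, refl=1.285714·1.000000=1.2857; V=0.000000+1.285714+1.285714=2.5714
k=2 src: inc=1.285714, refl=1.285714·0.142857=0.1837; V=1.285714+1.285714+0.183673=2.7551
k=3 load: inc=0.183673, refl=0.183673·1.000000=0.1837; V=2.571429+0.183673+0.183673=2.9388
k=4 src: inc=0.183673, refl=0.183673·0.142857=0.0262; V=2.755102+0.183673+0.026239=2.9650

0 0 source 1.2857
1 1 load 2.5714
2 2 source 2.7551
3 3 load 2.9388
4 4 source 2.9650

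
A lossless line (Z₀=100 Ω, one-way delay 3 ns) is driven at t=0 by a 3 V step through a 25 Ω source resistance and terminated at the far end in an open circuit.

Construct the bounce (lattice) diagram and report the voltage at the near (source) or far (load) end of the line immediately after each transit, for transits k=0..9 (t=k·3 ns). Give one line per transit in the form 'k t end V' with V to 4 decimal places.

Γ_L=1.000000, Γ_S=-0.600000; launch V₁=3·100/125=2.400000
k=0 src: V=2.4000
k=1 load: inc=2.400000, refl=2.400000·1.000000=2.4000; V=0.000000+2.400000+2.400000=4.8000
k=2 src: inc=2.400000, refl=2.400000·-0.600000=-1.4400; V=2.400000+2.400000+-1.440000=3.3600
k=3 load: inc=-1.440000, refl=-1.440000·1.000000=-1.4400; V=4.800000+-1.440000+-1.440000=1.9200
k=4 src: inc=-1.440000, refl=-1.440000·-0.600000=0.8640; V=3.360000+-1.440000+0.864000=2.7840
k=5 load: inc=0.864000, refl=0.864000·1.000000=0.8640; V=1.920000+0.864000+0.864000=3.6480
k=6 src: inc=0.864000, refl=0.864000·-0.600000=-0.5184; V=2.784000+0.864000+-0.518400=3.1296
k=7 load: inc=-0.518400, refl=-0.518400·1.000000=-0.5184; V=3.648000+-0.518400+-0.518400=2.6112
k=8 src: inc=-0.518400, refl=-0.518400·-0.600000=0.3110; V=3.129600+-0.518400+0.311040=2.9222
k=9 load: inc=0.311040, refl=0.311040·1.000000=0.3110; V=2.611200+0.311040+0.311040=3.2333

0 0 source 2.4000
1 3 load 4.8000
2 6 source 3.3600
3 9 load 1.9200
4 12 source 2.7840
5 15 load 3.6480
6 18 source 3.1296
7 21 load 2.6112
8 24 source 2.9222
9 27 load 3.2333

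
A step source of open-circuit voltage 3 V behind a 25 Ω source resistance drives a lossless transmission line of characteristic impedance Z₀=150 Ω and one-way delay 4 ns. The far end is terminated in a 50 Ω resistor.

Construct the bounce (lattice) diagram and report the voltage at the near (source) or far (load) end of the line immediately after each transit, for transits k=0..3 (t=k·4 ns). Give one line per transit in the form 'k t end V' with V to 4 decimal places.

Γ_L=-0.500000, Γ_S=-0.714286; launch V₁=3·150/175=2.571429
k=0 src: V=2.5714
k=1 load: inc=2.571429, refl=2.571429·-0.500000=-1.2857; V=0.000000+2.571429+-1.285714=1.2857
k=2 src: inc=-1.285714, refl=-1.285714·-0.714286=0.9184; V=2.571429+-1.285714+0.918367=2.2041
k=3 load: inc=0.918367, refl=0.918367·-0.500000=-0.4592; V=1.285714+0.918367+-0.459184=1.7449

0 0 source 2.5714
1 4 load 1.2857
2 8 source 2.2041
3 12 load 1.7449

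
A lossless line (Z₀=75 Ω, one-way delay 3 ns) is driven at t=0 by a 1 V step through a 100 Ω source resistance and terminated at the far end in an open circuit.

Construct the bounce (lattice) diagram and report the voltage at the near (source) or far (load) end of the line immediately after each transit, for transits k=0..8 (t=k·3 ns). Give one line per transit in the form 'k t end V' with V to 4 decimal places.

0 0 source 0.4286
1 3 load 0.8571
2 6 source 0.9184
3 9 load 0.9796
4 12 source 0.9883
5 15 load 0.9971
6 18 source 0.9983
7 21 load 0.9996
8 24 source 0.9998

Γ_L=1.000000, Γ_S=0.142857; launch V₁=1·75/175=0.428571
k=0 src: V=0.4286
k=1 load: inc=0.428571, refl=0.428571·1.000000=0.4286; V=0.000000+0.428571+0.428571=0.8571
k=2 src: inc=0.428571, refl=0.428571·0.142857=0.0612; V=0.428571+0.428571+0.061224=0.9184
k=3 load: inc=0.061224, refl=0.061224·1.000000=0.0612; V=0.857143+0.061224+0.061224=0.9796
k=4 src: inc=0.061224, refl=0.061224·0.142857=0.0087; V=0.918367+0.061224+0.008746=0.9883
k=5 load: inc=0.008746, refl=0.008746·1.000000=0.0087; V=0.979592+0.008746+0.008746=0.9971
k=6 src: inc=0.008746, refl=0.008746·0.142857=0.0012; V=0.988338+0.008746+0.001249=0.9983
k=7 load: inc=0.001249, refl=0.001249·1.000000=0.0012; V=0.997085+0.001249+0.001249=0.9996
k=8 src: inc=0.001249, refl=0.001249·0.142857=0.0002; V=0.998334+0.001249+0.000178=0.9998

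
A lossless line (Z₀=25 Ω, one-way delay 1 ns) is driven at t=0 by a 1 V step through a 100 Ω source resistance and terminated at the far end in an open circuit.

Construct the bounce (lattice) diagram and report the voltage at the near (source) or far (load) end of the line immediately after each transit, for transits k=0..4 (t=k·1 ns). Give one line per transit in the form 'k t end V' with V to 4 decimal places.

0 0 source 0.2000
1 1 load 0.4000
2 2 source 0.5200
3 3 load 0.6400
4 4 source 0.7120

Γ_L=1.000000, Γ_S=0.600000; launch V₁=1·25/125=0.200000
k=0 src: V=0.2000
k=1 load: inc=0.200000, refl=0.200000·1.000000=0.2000; V=0.000000+0.200000+0.200000=0.4000
k=2 src: inc=0.200000, refl=0.200000·0.600000=0.1200; V=0.200000+0.200000+0.120000=0.5200
k=3 load: inc=0.120000, refl=0.120000·1.000000=0.1200; V=0.400000+0.120000+0.120000=0.6400
k=4 src: inc=0.120000, refl=0.120000·0.600000=0.0720; V=0.520000+0.120000+0.072000=0.7120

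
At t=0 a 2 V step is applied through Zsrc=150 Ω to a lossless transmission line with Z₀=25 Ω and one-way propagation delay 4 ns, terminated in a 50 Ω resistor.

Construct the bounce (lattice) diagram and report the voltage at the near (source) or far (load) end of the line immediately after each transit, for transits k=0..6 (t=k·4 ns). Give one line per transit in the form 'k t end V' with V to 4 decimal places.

Γ_L=0.333333, Γ_S=0.714286; launch V₁=2·25/175=0.285714
k=0 src: V=0.2857
k=1 load: inc=0.285714, refl=0.285714·0.333333=0.0952; V=0.000000+0.285714+0.095238=0.3810
k=2 src: inc=0.095238, refl=0.095238·0.714286=0.0680; V=0.285714+0.095238+0.068027=0.4490
k=3 load: inc=0.068027, refl=0.068027·0.333333=0.0227; V=0.380952+0.068027+0.022676=0.4717
k=4 src: inc=0.022676, refl=0.022676·0.714286=0.0162; V=0.448980+0.022676+0.016197=0.4879
k=5 load: inc=0.016197, refl=0.016197·0.333333=0.0054; V=0.471655+0.016197+0.005399=0.4933
k=6 src: inc=0.005399, refl=0.005399·0.714286=0.0039; V=0.487852+0.005399+0.003856=0.4971

0 0 source 0.2857
1 4 load 0.3810
2 8 source 0.4490
3 12 load 0.4717
4 16 source 0.4879
5 20 load 0.4933
6 24 source 0.4971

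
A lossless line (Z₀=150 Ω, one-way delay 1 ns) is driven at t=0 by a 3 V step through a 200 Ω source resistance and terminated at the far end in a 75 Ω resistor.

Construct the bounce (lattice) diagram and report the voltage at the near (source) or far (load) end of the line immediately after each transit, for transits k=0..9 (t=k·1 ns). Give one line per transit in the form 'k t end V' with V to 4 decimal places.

Γ_L=-0.333333, Γ_S=0.142857; launch V₁=3·150/350=1.285714
k=0 src: V=1.2857
k=1 load: inc=1.285714, refl=1.285714·-0.333333=-0.4286; V=0.000000+1.285714+-0.428571=0.8571
k=2 src: inc=-0.428571, refl=-0.428571·0.142857=-0.0612; V=1.285714+-0.428571+-0.061224=0.7959
k=3 load: inc=-0.061224, refl=-0.061224·-0.333333=0.0204; V=0.857143+-0.061224+0.020408=0.8163
k=4 src: inc=0.020408, refl=0.020408·0.142857=0.0029; V=0.795918+0.020408+0.002915=0.8192
k=5 load: inc=0.002915, refl=0.002915·-0.333333=-0.0010; V=0.816327+0.002915+-0.000972=0.8183
k=6 src: inc=-0.000972, refl=-0.000972·0.142857=-0.0001; V=0.819242+-0.000972+-0.000139=0.8181
k=7 load: inc=-0.000139, refl=-0.000139·-0.333333=0.0000; V=0.818270+-0.000139+0.000046=0.8182
k=8 src: inc=0.000046, refl=0.000046·0.142857=0.0000; V=0.818131+0.000046+0.000007=0.8182
k=9 load: inc=0.000007, refl=0.000007·-0.333333=-0.0000; V=0.818178+0.000007+-0.000002=0.8182

0 0 source 1.2857
1 1 load 0.8571
2 2 source 0.7959
3 3 load 0.8163
4 4 source 0.8192
5 5 load 0.8183
6 6 source 0.8181
7 7 load 0.8182
8 8 source 0.8182
9 9 load 0.8182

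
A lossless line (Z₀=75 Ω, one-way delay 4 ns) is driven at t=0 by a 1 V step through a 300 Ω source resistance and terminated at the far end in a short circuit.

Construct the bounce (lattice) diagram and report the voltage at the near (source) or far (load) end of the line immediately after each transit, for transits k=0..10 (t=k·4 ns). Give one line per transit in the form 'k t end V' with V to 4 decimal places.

0 0 source 0.2000
1 4 load 0.0000
2 8 source -0.1200
3 12 load 0.0000
4 16 source 0.0720
5 20 load 0.0000
6 24 source -0.0432
7 28 load 0.0000
8 32 source 0.0259
9 36 load 0.0000
10 40 source -0.0156

Γ_L=-1.000000, Γ_S=0.600000; launch V₁=1·75/375=0.200000
k=0 src: V=0.2000
k=1 load: inc=0.200000, refl=0.200000·-1.000000=-0.2000; V=0.000000+0.200000+-0.200000=0.0000
k=2 src: inc=-0.200000, refl=-0.200000·0.600000=-0.1200; V=0.200000+-0.200000+-0.120000=-0.1200
k=3 load: inc=-0.120000, refl=-0.120000·-1.000000=0.1200; V=0.000000+-0.120000+0.120000=0.0000
k=4 src: inc=0.120000, refl=0.120000·0.600000=0.0720; V=-0.120000+0.120000+0.072000=0.0720
k=5 load: inc=0.072000, refl=0.072000·-1.000000=-0.0720; V=0.000000+0.072000+-0.072000=0.0000
k=6 src: inc=-0.072000, refl=-0.072000·0.600000=-0.0432; V=0.072000+-0.072000+-0.043200=-0.0432
k=7 load: inc=-0.043200, refl=-0.043200·-1.000000=0.0432; V=0.000000+-0.043200+0.043200=0.0000
k=8 src: inc=0.043200, refl=0.043200·0.600000=0.0259; V=-0.043200+0.043200+0.025920=0.0259
k=9 load: inc=0.025920, refl=0.025920·-1.000000=-0.0259; V=0.000000+0.025920+-0.025920=0.0000
k=10 src: inc=-0.025920, refl=-0.025920·0.600000=-0.0156; V=0.025920+-0.025920+-0.015552=-0.0156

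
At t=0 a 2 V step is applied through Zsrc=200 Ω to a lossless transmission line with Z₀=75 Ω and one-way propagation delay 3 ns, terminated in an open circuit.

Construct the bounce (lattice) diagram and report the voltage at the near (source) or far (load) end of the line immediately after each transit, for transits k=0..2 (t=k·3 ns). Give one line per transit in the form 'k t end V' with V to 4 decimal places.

0 0 source 0.5455
1 3 load 1.0909
2 6 source 1.3388

Γ_L=1.000000, Γ_S=0.454545; launch V₁=2·75/275=0.545455
k=0 src: V=0.5455
k=1 load: inc=0.545455, refl=0.545455·1.000000=0.5455; V=0.000000+0.545455+0.545455=1.0909
k=2 src: inc=0.545455, refl=0.545455·0.454545=0.2479; V=0.545455+0.545455+0.247934=1.3388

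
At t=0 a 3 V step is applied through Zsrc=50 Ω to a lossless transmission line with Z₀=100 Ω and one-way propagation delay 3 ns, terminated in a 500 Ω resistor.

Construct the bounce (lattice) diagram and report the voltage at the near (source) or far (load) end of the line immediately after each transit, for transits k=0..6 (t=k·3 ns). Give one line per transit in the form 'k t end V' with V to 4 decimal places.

0 0 source 2.0000
1 3 load 3.3333
2 6 source 2.8889
3 9 load 2.5926
4 12 source 2.6914
5 15 load 2.7572
6 18 source 2.7353

Γ_L=0.666667, Γ_S=-0.333333; launch V₁=3·100/150=2.000000
k=0 src: V=2.0000
k=1 load: inc=2.000000, refl=2.000000·0.666667=1.3333; V=0.000000+2.000000+1.333333=3.3333
k=2 src: inc=1.333333, refl=1.333333·-0.333333=-0.4444; V=2.000000+1.333333+-0.444444=2.8889
k=3 load: inc=-0.444444, refl=-0.444444·0.666667=-0.2963; V=3.333333+-0.444444+-0.296296=2.5926
k=4 src: inc=-0.296296, refl=-0.296296·-0.333333=0.0988; V=2.888889+-0.296296+0.098765=2.6914
k=5 load: inc=0.098765, refl=0.098765·0.666667=0.0658; V=2.592593+0.098765+0.065844=2.7572
k=6 src: inc=0.065844, refl=0.065844·-0.333333=-0.0219; V=2.691358+0.065844+-0.021948=2.7353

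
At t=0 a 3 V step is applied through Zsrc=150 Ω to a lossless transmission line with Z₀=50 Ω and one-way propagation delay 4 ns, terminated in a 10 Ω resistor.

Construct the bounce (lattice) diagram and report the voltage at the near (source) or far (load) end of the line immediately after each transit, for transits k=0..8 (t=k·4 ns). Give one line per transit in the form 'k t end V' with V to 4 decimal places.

Γ_L=-0.666667, Γ_S=0.500000; launch V₁=3·50/200=0.750000
k=0 src: V=0.7500
k=1 load: inc=0.750000, refl=0.750000·-0.666667=-0.5000; V=0.000000+0.750000+-0.500000=0.2500
k=2 src: inc=-0.500000, refl=-0.500000·0.500000=-0.2500; V=0.750000+-0.500000+-0.250000=0.0000
k=3 load: inc=-0.250000, refl=-0.250000·-0.666667=0.1667; V=0.250000+-0.250000+0.166667=0.1667
k=4 src: inc=0.166667, refl=0.166667·0.500000=0.0833; V=0.000000+0.166667+0.083333=0.2500
k=5 load: inc=0.083333, refl=0.083333·-0.666667=-0.0556; V=0.166667+0.083333+-0.055556=0.1944
k=6 src: inc=-0.055556, refl=-0.055556·0.500000=-0.0278; V=0.250000+-0.055556+-0.027778=0.1667
k=7 load: inc=-0.027778, refl=-0.027778·-0.666667=0.0185; V=0.194444+-0.027778+0.018519=0.1852
k=8 src: inc=0.018519, refl=0.018519·0.500000=0.0093; V=0.166667+0.018519+0.009259=0.1944

0 0 source 0.7500
1 4 load 0.2500
2 8 source 0.0000
3 12 load 0.1667
4 16 source 0.2500
5 20 load 0.1944
6 24 source 0.1667
7 28 load 0.1852
8 32 source 0.1944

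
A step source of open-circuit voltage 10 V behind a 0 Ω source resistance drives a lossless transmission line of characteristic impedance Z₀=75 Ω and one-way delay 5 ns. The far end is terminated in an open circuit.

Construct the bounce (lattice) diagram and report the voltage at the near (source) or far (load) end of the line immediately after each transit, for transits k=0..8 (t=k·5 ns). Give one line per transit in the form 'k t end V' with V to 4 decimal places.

Γ_L=1.000000, Γ_S=-1.000000; launch V₁=10·75/75=10.000000
k=0 src: V=10.0000
k=1 load: inc=10.000000, refl=10.000000·1.000000=10.0000; V=0.000000+10.000000+10.000000=20.0000
k=2 src: inc=10.000000, refl=10.000000·-1.000000=-10.0000; V=10.000000+10.000000+-10.000000=10.0000
k=3 load: inc=-10.000000, refl=-10.000000·1.000000=-10.0000; V=20.000000+-10.000000+-10.000000=0.0000
k=4 src: inc=-10.000000, refl=-10.000000·-1.000000=10.0000; V=10.000000+-10.000000+10.000000=10.0000
k=5 load: inc=10.000000, refl=10.000000·1.000000=10.0000; V=0.000000+10.000000+10.000000=20.0000
k=6 src: inc=10.000000, refl=10.000000·-1.000000=-10.0000; V=10.000000+10.000000+-10.000000=10.0000
k=7 load: inc=-10.000000, refl=-10.000000·1.000000=-10.0000; V=20.000000+-10.000000+-10.000000=0.0000
k=8 src: inc=-10.000000, refl=-10.000000·-1.000000=10.0000; V=10.000000+-10.000000+10.000000=10.0000

0 0 source 10.0000
1 5 load 20.0000
2 10 source 10.0000
3 15 load 0.0000
4 20 source 10.0000
5 25 load 20.0000
6 30 source 10.0000
7 35 load 0.0000
8 40 source 10.0000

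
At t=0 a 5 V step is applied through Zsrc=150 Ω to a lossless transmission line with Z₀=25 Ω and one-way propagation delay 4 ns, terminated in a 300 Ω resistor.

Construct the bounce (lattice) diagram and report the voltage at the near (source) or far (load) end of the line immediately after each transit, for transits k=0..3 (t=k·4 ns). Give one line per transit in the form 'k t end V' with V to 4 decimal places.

Γ_L=0.846154, Γ_S=0.714286; launch V₁=5·25/175=0.714286
k=0 src: V=0.7143
k=1 load: inc=0.714286, refl=0.714286·0.846154=0.6044; V=0.000000+0.714286+0.604396=1.3187
k=2 src: inc=0.604396, refl=0.604396·0.714286=0.4317; V=0.714286+0.604396+0.431711=1.7504
k=3 load: inc=0.431711, refl=0.431711·0.846154=0.3653; V=1.318681+0.431711+0.365294=2.1157

0 0 source 0.7143
1 4 load 1.3187
2 8 source 1.7504
3 12 load 2.1157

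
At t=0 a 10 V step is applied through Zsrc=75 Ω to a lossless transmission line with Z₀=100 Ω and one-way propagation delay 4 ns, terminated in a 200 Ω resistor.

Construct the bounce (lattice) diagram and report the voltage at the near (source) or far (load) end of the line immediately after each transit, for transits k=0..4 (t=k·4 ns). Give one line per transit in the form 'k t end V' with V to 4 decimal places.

Γ_L=0.333333, Γ_S=-0.142857; launch V₁=10·100/175=5.714286
k=0 src: V=5.7143
k=1 load: inc=5.714286, refl=5.714286·0.333333=1.9048; V=0.000000+5.714286+1.904762=7.6190
k=2 src: inc=1.904762, refl=1.904762·-0.142857=-0.2721; V=5.714286+1.904762+-0.272109=7.3469
k=3 load: inc=-0.272109, refl=-0.272109·0.333333=-0.0907; V=7.619048+-0.272109+-0.090703=7.2562
k=4 src: inc=-0.090703, refl=-0.090703·-0.142857=0.0130; V=7.346939+-0.090703+0.012958=7.2692

0 0 source 5.7143
1 4 load 7.6190
2 8 source 7.3469
3 12 load 7.2562
4 16 source 7.2692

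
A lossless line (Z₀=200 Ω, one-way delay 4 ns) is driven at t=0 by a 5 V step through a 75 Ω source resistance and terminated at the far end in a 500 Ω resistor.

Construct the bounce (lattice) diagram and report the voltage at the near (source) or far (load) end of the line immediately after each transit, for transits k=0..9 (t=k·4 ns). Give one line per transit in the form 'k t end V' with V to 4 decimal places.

Γ_L=0.428571, Γ_S=-0.454545; launch V₁=5·200/275=3.636364
k=0 src: V=3.6364
k=1 load: inc=3.636364, refl=3.636364·0.428571=1.5584; V=0.000000+3.636364+1.558442=5.1948
k=2 src: inc=1.558442, refl=1.558442·-0.454545=-0.7084; V=3.636364+1.558442+-0.708383=4.4864
k=3 load: inc=-0.708383, refl=-0.708383·0.428571=-0.3036; V=5.194805+-0.708383+-0.303593=4.1828
k=4 src: inc=-0.303593, refl=-0.303593·-0.454545=0.1380; V=4.486423+-0.303593+0.137997=4.3208
k=5 load: inc=0.137997, refl=0.137997·0.428571=0.0591; V=4.182830+0.137997+0.059141=4.3800
k=6 src: inc=0.059141, refl=0.059141·-0.454545=-0.0269; V=4.320827+0.059141+-0.026882=4.3531
k=7 load: inc=-0.026882, refl=-0.026882·0.428571=-0.0115; V=4.379968+-0.026882+-0.011521=4.3416
k=8 src: inc=-0.011521, refl=-0.011521·-0.454545=0.0052; V=4.353086+-0.011521+0.005237=4.3468
k=9 load: inc=0.005237, refl=0.005237·0.428571=0.0022; V=4.341565+0.005237+0.002244=4.3490

0 0 source 3.6364
1 4 load 5.1948
2 8 source 4.4864
3 12 load 4.1828
4 16 source 4.3208
5 20 load 4.3800
6 24 source 4.3531
7 28 load 4.3416
8 32 source 4.3468
9 36 load 4.3490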